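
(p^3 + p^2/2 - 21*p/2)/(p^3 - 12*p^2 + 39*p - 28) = p*(2*p^2 + p - 21)/(2*(p^3 - 12*p^2 + 39*p - 28))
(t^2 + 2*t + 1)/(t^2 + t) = (t + 1)/t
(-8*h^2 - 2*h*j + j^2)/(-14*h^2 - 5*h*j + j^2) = (4*h - j)/(7*h - j)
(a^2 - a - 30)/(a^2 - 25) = (a - 6)/(a - 5)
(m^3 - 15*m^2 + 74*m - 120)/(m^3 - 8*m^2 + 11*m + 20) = (m - 6)/(m + 1)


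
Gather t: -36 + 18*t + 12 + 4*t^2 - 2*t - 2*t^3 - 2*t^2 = -2*t^3 + 2*t^2 + 16*t - 24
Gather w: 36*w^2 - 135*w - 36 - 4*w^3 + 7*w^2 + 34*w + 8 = -4*w^3 + 43*w^2 - 101*w - 28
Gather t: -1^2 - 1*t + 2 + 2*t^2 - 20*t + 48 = 2*t^2 - 21*t + 49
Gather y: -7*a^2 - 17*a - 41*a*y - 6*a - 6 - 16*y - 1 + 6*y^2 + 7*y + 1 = -7*a^2 - 23*a + 6*y^2 + y*(-41*a - 9) - 6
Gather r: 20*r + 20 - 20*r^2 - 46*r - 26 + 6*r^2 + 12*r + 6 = -14*r^2 - 14*r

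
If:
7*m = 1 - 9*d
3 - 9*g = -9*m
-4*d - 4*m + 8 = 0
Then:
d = -13/2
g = 53/6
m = 17/2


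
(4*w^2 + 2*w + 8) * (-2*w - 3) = -8*w^3 - 16*w^2 - 22*w - 24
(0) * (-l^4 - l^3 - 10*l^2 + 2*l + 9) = 0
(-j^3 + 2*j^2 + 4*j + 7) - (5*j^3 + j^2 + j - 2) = -6*j^3 + j^2 + 3*j + 9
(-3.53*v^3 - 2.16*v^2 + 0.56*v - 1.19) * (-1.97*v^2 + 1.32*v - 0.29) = 6.9541*v^5 - 0.4044*v^4 - 2.9307*v^3 + 3.7099*v^2 - 1.7332*v + 0.3451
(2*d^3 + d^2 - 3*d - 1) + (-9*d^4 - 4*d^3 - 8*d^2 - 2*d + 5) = -9*d^4 - 2*d^3 - 7*d^2 - 5*d + 4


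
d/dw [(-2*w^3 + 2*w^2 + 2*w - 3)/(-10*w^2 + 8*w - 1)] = 2*(10*w^4 - 16*w^3 + 21*w^2 - 32*w + 11)/(100*w^4 - 160*w^3 + 84*w^2 - 16*w + 1)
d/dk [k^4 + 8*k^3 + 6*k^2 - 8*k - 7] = 4*k^3 + 24*k^2 + 12*k - 8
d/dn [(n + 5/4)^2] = 2*n + 5/2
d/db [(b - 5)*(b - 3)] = 2*b - 8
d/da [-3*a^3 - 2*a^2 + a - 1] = -9*a^2 - 4*a + 1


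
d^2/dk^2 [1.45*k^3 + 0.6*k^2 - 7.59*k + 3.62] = 8.7*k + 1.2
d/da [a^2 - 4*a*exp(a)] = -4*a*exp(a) + 2*a - 4*exp(a)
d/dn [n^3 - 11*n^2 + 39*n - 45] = 3*n^2 - 22*n + 39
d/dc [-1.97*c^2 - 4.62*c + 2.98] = -3.94*c - 4.62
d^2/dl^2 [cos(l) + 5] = -cos(l)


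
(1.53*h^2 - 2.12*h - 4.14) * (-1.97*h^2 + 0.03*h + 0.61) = -3.0141*h^4 + 4.2223*h^3 + 9.0255*h^2 - 1.4174*h - 2.5254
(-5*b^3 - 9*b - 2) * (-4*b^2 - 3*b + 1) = 20*b^5 + 15*b^4 + 31*b^3 + 35*b^2 - 3*b - 2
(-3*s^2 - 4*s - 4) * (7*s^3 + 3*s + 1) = -21*s^5 - 28*s^4 - 37*s^3 - 15*s^2 - 16*s - 4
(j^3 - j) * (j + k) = j^4 + j^3*k - j^2 - j*k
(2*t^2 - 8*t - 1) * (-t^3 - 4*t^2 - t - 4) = -2*t^5 + 31*t^3 + 4*t^2 + 33*t + 4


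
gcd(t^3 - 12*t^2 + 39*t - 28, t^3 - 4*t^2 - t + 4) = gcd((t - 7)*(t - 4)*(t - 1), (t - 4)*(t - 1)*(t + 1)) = t^2 - 5*t + 4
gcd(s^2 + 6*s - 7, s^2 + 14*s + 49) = s + 7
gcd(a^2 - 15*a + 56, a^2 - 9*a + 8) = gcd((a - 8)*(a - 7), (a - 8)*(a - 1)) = a - 8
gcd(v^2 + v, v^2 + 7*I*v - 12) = 1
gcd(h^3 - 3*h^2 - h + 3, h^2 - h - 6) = h - 3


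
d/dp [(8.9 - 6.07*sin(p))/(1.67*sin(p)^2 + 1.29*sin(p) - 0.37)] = (10.1369*sin(p)^2 - 29.726*sin(p) - 9.2351)*cos(p)/(2.7889*sin(p)^4 + 4.3086*sin(p)^3 + 0.4283*sin(p)^2 - 0.9546*sin(p) + 0.1369)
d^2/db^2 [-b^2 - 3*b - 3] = -2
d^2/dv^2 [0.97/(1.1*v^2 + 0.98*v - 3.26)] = (-2.3474*v^2 - 2.09132*v + 0.97*(2.2*v + 0.98)*(4.4*v + 1.96) + 6.95684)/(1.1*v^2 + 0.98*v - 3.26)^3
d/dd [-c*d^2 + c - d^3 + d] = -2*c*d - 3*d^2 + 1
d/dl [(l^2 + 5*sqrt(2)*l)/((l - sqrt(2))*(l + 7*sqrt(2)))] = (sqrt(2)*l^2 - 28*l - 70*sqrt(2))/(l^4 + 12*sqrt(2)*l^3 + 44*l^2 - 168*sqrt(2)*l + 196)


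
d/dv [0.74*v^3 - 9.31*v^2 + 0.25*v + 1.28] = 2.22*v^2 - 18.62*v + 0.25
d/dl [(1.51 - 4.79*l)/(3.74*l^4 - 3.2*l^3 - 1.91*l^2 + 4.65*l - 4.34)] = (53.7438*l^4 - 53.2456*l^3 + 5.3471*l^2 + 5.7682*l + 13.7671)/(13.9876*l^8 - 23.936*l^7 - 4.0468*l^6 + 47.006*l^5 - 58.5751*l^4 + 10.013*l^3 + 38.2013*l^2 - 40.362*l + 18.8356)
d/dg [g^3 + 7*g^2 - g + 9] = 3*g^2 + 14*g - 1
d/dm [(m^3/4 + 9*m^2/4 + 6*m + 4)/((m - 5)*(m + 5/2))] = (m^4 - 5*m^3 - 84*m^2 - 257*m - 260)/(4*m^4 - 20*m^3 - 75*m^2 + 250*m + 625)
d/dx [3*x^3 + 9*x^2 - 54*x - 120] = 9*x^2 + 18*x - 54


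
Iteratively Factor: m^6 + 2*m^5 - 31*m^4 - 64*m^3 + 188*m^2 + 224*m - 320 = (m + 4)*(m^5 - 2*m^4 - 23*m^3 + 28*m^2 + 76*m - 80) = (m - 1)*(m + 4)*(m^4 - m^3 - 24*m^2 + 4*m + 80) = (m - 5)*(m - 1)*(m + 4)*(m^3 + 4*m^2 - 4*m - 16) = (m - 5)*(m - 1)*(m + 2)*(m + 4)*(m^2 + 2*m - 8) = (m - 5)*(m - 2)*(m - 1)*(m + 2)*(m + 4)*(m + 4)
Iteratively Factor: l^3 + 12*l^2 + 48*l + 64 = (l + 4)*(l^2 + 8*l + 16) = (l + 4)^2*(l + 4)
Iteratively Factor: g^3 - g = (g + 1)*(g^2 - g) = (g - 1)*(g + 1)*(g)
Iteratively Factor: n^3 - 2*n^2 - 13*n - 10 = (n + 2)*(n^2 - 4*n - 5) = (n - 5)*(n + 2)*(n + 1)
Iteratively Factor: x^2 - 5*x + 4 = (x - 4)*(x - 1)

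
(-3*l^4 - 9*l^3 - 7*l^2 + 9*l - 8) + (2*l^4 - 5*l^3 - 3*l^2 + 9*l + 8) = -l^4 - 14*l^3 - 10*l^2 + 18*l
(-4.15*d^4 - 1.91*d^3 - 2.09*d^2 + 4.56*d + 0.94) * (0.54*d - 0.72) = -2.241*d^5 + 1.9566*d^4 + 0.2466*d^3 + 3.9672*d^2 - 2.7756*d - 0.6768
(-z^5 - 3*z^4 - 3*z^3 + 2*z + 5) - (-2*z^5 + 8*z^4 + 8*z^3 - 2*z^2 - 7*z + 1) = z^5 - 11*z^4 - 11*z^3 + 2*z^2 + 9*z + 4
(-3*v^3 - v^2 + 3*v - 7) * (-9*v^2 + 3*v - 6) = 27*v^5 - 12*v^3 + 78*v^2 - 39*v + 42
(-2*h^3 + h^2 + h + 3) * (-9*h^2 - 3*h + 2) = 18*h^5 - 3*h^4 - 16*h^3 - 28*h^2 - 7*h + 6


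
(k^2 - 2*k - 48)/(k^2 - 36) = (k - 8)/(k - 6)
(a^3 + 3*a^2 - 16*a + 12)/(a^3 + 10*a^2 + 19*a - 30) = (a - 2)/(a + 5)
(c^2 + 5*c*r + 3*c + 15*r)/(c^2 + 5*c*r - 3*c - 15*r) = (c + 3)/(c - 3)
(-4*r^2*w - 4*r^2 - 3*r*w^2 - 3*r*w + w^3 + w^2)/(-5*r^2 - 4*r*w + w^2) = (4*r*w + 4*r - w^2 - w)/(5*r - w)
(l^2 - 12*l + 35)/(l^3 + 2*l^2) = (l^2 - 12*l + 35)/(l^2*(l + 2))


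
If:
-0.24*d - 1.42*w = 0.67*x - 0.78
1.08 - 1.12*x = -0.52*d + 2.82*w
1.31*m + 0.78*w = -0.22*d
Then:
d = 0.470604861503674 - 0.21127755794234*x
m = 0.295157483203086*x - 0.358735473959929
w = 0.46975692481628 - 0.436122102882985*x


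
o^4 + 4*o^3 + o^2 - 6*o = o*(o - 1)*(o + 2)*(o + 3)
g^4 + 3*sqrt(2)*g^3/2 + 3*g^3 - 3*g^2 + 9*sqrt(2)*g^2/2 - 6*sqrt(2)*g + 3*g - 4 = (g - 1)*(g + 4)*(g + sqrt(2)/2)*(g + sqrt(2))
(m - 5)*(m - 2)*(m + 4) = m^3 - 3*m^2 - 18*m + 40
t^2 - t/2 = t*(t - 1/2)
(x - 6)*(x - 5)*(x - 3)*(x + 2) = x^4 - 12*x^3 + 35*x^2 + 36*x - 180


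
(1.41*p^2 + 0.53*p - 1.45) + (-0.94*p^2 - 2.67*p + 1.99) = 0.47*p^2 - 2.14*p + 0.54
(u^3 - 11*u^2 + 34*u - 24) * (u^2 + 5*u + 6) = u^5 - 6*u^4 - 15*u^3 + 80*u^2 + 84*u - 144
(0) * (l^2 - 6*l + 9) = 0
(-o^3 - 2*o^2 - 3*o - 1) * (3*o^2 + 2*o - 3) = -3*o^5 - 8*o^4 - 10*o^3 - 3*o^2 + 7*o + 3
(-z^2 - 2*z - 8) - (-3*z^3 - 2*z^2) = 3*z^3 + z^2 - 2*z - 8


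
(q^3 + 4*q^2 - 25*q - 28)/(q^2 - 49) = (q^2 - 3*q - 4)/(q - 7)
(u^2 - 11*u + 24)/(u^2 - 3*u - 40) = (u - 3)/(u + 5)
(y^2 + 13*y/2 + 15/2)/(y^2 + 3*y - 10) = (y + 3/2)/(y - 2)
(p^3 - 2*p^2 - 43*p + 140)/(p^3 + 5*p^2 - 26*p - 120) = (p^2 + 3*p - 28)/(p^2 + 10*p + 24)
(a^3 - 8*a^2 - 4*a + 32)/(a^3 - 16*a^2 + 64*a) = (a^2 - 4)/(a*(a - 8))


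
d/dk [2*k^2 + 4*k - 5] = 4*k + 4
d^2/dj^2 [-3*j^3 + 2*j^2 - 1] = 4 - 18*j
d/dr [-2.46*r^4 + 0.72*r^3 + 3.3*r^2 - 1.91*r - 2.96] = -9.84*r^3 + 2.16*r^2 + 6.6*r - 1.91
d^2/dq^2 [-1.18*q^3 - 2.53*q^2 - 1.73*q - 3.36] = -7.08*q - 5.06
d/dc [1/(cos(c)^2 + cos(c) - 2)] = (2*cos(c) + 1)*sin(c)/(cos(c)^2 + cos(c) - 2)^2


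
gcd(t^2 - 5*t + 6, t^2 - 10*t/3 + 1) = t - 3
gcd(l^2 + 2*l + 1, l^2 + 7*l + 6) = l + 1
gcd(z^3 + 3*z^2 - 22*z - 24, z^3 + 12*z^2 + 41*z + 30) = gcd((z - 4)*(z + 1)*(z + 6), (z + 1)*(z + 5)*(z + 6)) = z^2 + 7*z + 6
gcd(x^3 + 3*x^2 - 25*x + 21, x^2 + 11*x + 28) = x + 7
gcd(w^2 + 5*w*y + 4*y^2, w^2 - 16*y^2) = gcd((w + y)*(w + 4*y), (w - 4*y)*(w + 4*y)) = w + 4*y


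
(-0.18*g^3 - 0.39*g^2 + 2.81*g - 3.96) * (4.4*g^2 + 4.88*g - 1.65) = -0.792*g^5 - 2.5944*g^4 + 10.7578*g^3 - 3.0677*g^2 - 23.9613*g + 6.534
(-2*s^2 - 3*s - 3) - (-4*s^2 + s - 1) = 2*s^2 - 4*s - 2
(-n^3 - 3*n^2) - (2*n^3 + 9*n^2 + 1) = -3*n^3 - 12*n^2 - 1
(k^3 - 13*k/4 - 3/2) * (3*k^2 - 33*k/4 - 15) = 3*k^5 - 33*k^4/4 - 99*k^3/4 + 357*k^2/16 + 489*k/8 + 45/2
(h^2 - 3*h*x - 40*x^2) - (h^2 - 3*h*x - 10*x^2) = -30*x^2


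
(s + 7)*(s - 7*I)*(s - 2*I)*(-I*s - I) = -I*s^4 - 9*s^3 - 8*I*s^3 - 72*s^2 + 7*I*s^2 - 63*s + 112*I*s + 98*I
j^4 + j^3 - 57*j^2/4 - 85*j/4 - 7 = (j - 4)*(j + 1/2)*(j + 1)*(j + 7/2)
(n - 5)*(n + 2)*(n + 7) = n^3 + 4*n^2 - 31*n - 70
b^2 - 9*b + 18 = (b - 6)*(b - 3)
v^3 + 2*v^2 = v^2*(v + 2)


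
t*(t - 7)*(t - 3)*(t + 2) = t^4 - 8*t^3 + t^2 + 42*t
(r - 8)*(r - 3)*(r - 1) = r^3 - 12*r^2 + 35*r - 24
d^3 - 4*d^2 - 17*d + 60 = (d - 5)*(d - 3)*(d + 4)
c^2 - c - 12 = (c - 4)*(c + 3)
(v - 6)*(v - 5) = v^2 - 11*v + 30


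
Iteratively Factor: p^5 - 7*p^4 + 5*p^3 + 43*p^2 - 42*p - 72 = (p + 2)*(p^4 - 9*p^3 + 23*p^2 - 3*p - 36) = (p - 4)*(p + 2)*(p^3 - 5*p^2 + 3*p + 9) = (p - 4)*(p - 3)*(p + 2)*(p^2 - 2*p - 3) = (p - 4)*(p - 3)^2*(p + 2)*(p + 1)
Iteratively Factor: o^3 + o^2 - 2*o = (o + 2)*(o^2 - o) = (o - 1)*(o + 2)*(o)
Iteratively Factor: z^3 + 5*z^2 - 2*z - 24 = (z + 3)*(z^2 + 2*z - 8) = (z + 3)*(z + 4)*(z - 2)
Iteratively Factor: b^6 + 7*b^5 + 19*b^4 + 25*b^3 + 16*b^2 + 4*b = (b + 1)*(b^5 + 6*b^4 + 13*b^3 + 12*b^2 + 4*b) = (b + 1)^2*(b^4 + 5*b^3 + 8*b^2 + 4*b) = (b + 1)^2*(b + 2)*(b^3 + 3*b^2 + 2*b) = b*(b + 1)^2*(b + 2)*(b^2 + 3*b + 2) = b*(b + 1)^3*(b + 2)*(b + 2)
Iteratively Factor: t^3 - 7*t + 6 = (t - 1)*(t^2 + t - 6) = (t - 1)*(t + 3)*(t - 2)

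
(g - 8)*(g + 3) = g^2 - 5*g - 24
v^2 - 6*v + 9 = (v - 3)^2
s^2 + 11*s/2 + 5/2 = (s + 1/2)*(s + 5)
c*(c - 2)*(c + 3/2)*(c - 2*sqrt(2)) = c^4 - 2*sqrt(2)*c^3 - c^3/2 - 3*c^2 + sqrt(2)*c^2 + 6*sqrt(2)*c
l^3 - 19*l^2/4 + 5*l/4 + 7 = (l - 4)*(l - 7/4)*(l + 1)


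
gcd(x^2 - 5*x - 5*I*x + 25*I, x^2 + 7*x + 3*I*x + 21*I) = 1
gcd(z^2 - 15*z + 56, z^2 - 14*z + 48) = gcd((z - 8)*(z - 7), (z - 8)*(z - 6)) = z - 8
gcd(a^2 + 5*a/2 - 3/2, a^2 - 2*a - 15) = a + 3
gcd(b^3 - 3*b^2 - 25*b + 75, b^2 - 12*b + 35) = b - 5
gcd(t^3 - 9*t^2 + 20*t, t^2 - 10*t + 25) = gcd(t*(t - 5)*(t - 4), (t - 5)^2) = t - 5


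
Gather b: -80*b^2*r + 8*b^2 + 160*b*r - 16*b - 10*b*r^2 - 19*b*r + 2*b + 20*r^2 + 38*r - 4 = b^2*(8 - 80*r) + b*(-10*r^2 + 141*r - 14) + 20*r^2 + 38*r - 4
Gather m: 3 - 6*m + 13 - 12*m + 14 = 30 - 18*m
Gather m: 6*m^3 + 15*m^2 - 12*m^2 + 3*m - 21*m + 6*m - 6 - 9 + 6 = 6*m^3 + 3*m^2 - 12*m - 9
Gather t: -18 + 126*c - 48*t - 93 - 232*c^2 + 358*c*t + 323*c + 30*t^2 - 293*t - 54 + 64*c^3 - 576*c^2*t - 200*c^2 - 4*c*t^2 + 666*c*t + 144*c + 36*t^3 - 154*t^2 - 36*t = 64*c^3 - 432*c^2 + 593*c + 36*t^3 + t^2*(-4*c - 124) + t*(-576*c^2 + 1024*c - 377) - 165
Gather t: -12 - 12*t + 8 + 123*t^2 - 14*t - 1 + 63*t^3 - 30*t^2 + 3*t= 63*t^3 + 93*t^2 - 23*t - 5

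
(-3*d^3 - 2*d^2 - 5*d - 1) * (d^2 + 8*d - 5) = -3*d^5 - 26*d^4 - 6*d^3 - 31*d^2 + 17*d + 5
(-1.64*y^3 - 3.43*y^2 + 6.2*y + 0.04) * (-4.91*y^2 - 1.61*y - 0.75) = 8.0524*y^5 + 19.4817*y^4 - 23.6897*y^3 - 7.6059*y^2 - 4.7144*y - 0.03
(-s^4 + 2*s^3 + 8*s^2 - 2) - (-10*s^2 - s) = -s^4 + 2*s^3 + 18*s^2 + s - 2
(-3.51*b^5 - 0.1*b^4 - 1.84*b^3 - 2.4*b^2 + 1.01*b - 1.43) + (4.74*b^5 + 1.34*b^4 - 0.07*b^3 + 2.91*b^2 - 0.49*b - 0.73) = 1.23*b^5 + 1.24*b^4 - 1.91*b^3 + 0.51*b^2 + 0.52*b - 2.16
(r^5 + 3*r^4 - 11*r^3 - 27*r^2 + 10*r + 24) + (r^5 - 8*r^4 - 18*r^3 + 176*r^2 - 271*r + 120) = 2*r^5 - 5*r^4 - 29*r^3 + 149*r^2 - 261*r + 144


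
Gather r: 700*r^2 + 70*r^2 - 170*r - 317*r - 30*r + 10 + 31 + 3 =770*r^2 - 517*r + 44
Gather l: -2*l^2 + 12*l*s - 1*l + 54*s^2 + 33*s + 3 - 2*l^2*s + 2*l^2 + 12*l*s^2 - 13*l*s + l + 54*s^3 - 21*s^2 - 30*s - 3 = -2*l^2*s + l*(12*s^2 - s) + 54*s^3 + 33*s^2 + 3*s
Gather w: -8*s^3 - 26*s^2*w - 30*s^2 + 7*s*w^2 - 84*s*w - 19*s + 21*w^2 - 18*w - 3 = -8*s^3 - 30*s^2 - 19*s + w^2*(7*s + 21) + w*(-26*s^2 - 84*s - 18) - 3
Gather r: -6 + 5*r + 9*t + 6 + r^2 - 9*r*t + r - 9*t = r^2 + r*(6 - 9*t)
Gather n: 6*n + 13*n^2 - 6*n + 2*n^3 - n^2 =2*n^3 + 12*n^2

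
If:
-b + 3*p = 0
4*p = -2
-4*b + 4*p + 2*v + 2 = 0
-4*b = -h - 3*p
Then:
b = -3/2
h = -9/2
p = -1/2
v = -3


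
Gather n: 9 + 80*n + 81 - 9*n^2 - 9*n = -9*n^2 + 71*n + 90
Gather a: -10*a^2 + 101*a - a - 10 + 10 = -10*a^2 + 100*a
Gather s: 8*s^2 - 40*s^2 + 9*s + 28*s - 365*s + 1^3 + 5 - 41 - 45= -32*s^2 - 328*s - 80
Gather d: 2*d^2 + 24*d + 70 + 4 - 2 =2*d^2 + 24*d + 72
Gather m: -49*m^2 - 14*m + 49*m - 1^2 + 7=-49*m^2 + 35*m + 6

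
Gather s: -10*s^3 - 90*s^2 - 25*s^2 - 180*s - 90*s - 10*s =-10*s^3 - 115*s^2 - 280*s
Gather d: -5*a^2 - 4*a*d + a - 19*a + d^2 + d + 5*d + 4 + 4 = -5*a^2 - 18*a + d^2 + d*(6 - 4*a) + 8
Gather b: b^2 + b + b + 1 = b^2 + 2*b + 1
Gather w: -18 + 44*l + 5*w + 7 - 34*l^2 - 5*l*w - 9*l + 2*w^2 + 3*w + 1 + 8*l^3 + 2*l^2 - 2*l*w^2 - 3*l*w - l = 8*l^3 - 32*l^2 + 34*l + w^2*(2 - 2*l) + w*(8 - 8*l) - 10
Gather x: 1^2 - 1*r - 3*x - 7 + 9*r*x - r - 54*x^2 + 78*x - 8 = -2*r - 54*x^2 + x*(9*r + 75) - 14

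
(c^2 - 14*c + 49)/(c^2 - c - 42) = (c - 7)/(c + 6)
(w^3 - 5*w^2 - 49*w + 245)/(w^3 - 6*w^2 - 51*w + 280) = (w - 7)/(w - 8)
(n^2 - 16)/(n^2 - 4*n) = (n + 4)/n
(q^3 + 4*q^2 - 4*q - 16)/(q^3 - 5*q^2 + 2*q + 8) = (q^2 + 6*q + 8)/(q^2 - 3*q - 4)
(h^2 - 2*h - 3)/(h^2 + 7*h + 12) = (h^2 - 2*h - 3)/(h^2 + 7*h + 12)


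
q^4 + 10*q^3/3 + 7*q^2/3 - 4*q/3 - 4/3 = (q - 2/3)*(q + 1)^2*(q + 2)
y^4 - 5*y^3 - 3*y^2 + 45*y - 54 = (y - 3)^2*(y - 2)*(y + 3)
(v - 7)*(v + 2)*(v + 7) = v^3 + 2*v^2 - 49*v - 98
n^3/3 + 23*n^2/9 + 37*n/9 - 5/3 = (n/3 + 1)*(n - 1/3)*(n + 5)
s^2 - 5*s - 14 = (s - 7)*(s + 2)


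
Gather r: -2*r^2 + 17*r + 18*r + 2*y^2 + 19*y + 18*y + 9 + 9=-2*r^2 + 35*r + 2*y^2 + 37*y + 18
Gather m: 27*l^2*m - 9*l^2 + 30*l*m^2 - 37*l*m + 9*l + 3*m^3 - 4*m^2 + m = -9*l^2 + 9*l + 3*m^3 + m^2*(30*l - 4) + m*(27*l^2 - 37*l + 1)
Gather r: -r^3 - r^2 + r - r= -r^3 - r^2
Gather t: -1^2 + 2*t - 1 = 2*t - 2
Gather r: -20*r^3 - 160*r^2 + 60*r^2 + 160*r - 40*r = -20*r^3 - 100*r^2 + 120*r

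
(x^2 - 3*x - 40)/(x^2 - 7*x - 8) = (x + 5)/(x + 1)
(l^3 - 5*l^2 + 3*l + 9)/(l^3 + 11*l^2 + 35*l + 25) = (l^2 - 6*l + 9)/(l^2 + 10*l + 25)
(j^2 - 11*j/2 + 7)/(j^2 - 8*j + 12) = (j - 7/2)/(j - 6)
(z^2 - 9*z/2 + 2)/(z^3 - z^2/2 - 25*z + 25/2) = (z - 4)/(z^2 - 25)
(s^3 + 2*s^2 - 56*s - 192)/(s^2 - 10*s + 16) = (s^2 + 10*s + 24)/(s - 2)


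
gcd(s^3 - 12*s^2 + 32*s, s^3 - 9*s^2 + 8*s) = s^2 - 8*s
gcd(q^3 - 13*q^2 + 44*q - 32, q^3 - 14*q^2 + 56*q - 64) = q^2 - 12*q + 32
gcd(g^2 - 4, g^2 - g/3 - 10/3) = g - 2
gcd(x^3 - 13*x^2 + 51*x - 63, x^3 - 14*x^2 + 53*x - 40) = 1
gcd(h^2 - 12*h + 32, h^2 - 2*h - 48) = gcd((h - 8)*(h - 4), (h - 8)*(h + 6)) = h - 8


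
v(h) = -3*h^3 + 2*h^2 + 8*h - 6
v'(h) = -9*h^2 + 4*h + 8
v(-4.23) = 223.01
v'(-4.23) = -169.96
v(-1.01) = -8.95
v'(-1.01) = -5.22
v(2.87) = -37.49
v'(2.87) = -54.65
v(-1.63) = -0.73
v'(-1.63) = -22.43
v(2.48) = -19.62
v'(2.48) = -37.43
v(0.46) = -2.19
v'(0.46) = 7.94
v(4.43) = -192.13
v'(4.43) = -150.90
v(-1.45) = -4.25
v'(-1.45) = -16.72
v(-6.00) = 666.00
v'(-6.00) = -340.00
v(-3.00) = 69.00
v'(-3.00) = -85.00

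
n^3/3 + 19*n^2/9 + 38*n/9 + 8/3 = (n/3 + 1)*(n + 4/3)*(n + 2)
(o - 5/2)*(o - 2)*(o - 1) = o^3 - 11*o^2/2 + 19*o/2 - 5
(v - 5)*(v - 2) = v^2 - 7*v + 10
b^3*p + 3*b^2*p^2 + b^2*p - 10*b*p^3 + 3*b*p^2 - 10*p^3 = (b - 2*p)*(b + 5*p)*(b*p + p)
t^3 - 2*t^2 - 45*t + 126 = (t - 6)*(t - 3)*(t + 7)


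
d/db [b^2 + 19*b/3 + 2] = 2*b + 19/3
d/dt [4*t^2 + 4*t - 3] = 8*t + 4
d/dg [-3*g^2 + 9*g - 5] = 9 - 6*g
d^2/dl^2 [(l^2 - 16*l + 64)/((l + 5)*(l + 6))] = 2*(-27*l^3 + 102*l^2 + 3552*l + 12004)/(l^6 + 33*l^5 + 453*l^4 + 3311*l^3 + 13590*l^2 + 29700*l + 27000)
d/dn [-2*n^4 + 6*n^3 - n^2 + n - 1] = -8*n^3 + 18*n^2 - 2*n + 1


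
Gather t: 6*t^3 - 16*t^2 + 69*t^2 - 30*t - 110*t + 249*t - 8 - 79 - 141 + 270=6*t^3 + 53*t^2 + 109*t + 42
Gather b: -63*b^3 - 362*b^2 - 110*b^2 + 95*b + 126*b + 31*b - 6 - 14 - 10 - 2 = -63*b^3 - 472*b^2 + 252*b - 32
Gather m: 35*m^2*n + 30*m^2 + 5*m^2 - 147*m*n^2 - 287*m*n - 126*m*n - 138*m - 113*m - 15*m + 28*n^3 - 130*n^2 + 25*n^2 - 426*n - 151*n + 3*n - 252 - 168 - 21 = m^2*(35*n + 35) + m*(-147*n^2 - 413*n - 266) + 28*n^3 - 105*n^2 - 574*n - 441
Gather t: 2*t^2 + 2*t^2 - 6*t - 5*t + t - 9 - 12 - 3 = 4*t^2 - 10*t - 24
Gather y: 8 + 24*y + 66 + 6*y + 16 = 30*y + 90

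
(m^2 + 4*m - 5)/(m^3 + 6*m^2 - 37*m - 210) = (m - 1)/(m^2 + m - 42)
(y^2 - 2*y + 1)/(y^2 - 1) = (y - 1)/(y + 1)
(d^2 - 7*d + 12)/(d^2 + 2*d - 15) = (d - 4)/(d + 5)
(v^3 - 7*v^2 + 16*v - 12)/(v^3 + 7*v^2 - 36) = (v^2 - 5*v + 6)/(v^2 + 9*v + 18)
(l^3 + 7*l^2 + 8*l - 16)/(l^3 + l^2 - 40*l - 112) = (l - 1)/(l - 7)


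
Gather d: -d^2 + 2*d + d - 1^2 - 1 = -d^2 + 3*d - 2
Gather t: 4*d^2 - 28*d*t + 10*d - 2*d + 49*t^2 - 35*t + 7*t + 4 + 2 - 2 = 4*d^2 + 8*d + 49*t^2 + t*(-28*d - 28) + 4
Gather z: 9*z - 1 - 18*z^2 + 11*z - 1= -18*z^2 + 20*z - 2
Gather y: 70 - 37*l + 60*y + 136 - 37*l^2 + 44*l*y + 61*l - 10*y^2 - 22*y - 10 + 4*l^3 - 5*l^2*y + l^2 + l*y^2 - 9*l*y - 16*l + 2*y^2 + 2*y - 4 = 4*l^3 - 36*l^2 + 8*l + y^2*(l - 8) + y*(-5*l^2 + 35*l + 40) + 192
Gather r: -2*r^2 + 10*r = -2*r^2 + 10*r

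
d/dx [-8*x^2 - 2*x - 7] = -16*x - 2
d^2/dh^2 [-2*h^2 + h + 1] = -4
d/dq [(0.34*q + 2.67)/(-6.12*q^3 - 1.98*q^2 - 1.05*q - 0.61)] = (4.1616*q^3 + 49.6944*q^2 + 10.5732*q + 2.5961)/(37.4544*q^6 + 24.2352*q^5 + 16.7724*q^4 + 11.6244*q^3 + 3.5181*q^2 + 1.281*q + 0.3721)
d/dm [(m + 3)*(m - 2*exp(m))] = m - (m + 3)*(2*exp(m) - 1) - 2*exp(m)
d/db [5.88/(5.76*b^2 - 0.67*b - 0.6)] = (3.9396 - 67.7376*b)/(-5.76*b^2 + 0.67*b + 0.6)^2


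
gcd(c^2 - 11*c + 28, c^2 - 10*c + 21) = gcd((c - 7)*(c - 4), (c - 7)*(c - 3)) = c - 7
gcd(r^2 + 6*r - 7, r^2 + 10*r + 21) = r + 7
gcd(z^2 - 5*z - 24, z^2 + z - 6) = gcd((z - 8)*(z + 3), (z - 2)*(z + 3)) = z + 3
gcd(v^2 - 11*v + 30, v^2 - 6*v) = v - 6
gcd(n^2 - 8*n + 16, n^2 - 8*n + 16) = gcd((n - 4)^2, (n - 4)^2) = n^2 - 8*n + 16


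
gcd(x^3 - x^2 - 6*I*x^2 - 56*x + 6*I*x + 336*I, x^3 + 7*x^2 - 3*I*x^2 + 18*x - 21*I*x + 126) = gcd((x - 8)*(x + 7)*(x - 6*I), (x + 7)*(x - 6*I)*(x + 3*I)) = x^2 + x*(7 - 6*I) - 42*I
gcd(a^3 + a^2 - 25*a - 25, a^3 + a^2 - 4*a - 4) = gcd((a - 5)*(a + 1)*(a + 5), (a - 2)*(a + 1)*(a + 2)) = a + 1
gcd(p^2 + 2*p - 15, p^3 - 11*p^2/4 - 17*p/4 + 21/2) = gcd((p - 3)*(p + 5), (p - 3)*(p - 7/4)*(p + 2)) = p - 3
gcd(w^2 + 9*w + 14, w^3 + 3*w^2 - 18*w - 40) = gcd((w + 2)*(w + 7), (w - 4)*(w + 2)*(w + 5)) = w + 2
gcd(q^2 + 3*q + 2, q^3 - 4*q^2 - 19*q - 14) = q^2 + 3*q + 2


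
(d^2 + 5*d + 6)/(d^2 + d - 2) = (d + 3)/(d - 1)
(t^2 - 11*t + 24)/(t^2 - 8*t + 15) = (t - 8)/(t - 5)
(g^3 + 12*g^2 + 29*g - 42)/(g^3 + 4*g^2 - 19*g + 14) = (g + 6)/(g - 2)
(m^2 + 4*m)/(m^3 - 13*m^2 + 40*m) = (m + 4)/(m^2 - 13*m + 40)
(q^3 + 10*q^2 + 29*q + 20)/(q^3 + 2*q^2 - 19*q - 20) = (q + 4)/(q - 4)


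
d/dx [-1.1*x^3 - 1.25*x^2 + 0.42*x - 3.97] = -3.3*x^2 - 2.5*x + 0.42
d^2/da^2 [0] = 0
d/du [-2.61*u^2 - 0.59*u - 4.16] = -5.22*u - 0.59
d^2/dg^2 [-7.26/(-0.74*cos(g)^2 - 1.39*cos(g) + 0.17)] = (-15.902304*(1 - cos(g)^2)^2 - 22.402908*cos(g)^3 - 25.63143*cos(g)^2 + 43.090278*cos(g) + 45.783012)/(0.74*cos(g)^2 + 1.39*cos(g) - 0.17)^3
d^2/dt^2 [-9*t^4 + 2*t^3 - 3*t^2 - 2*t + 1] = -108*t^2 + 12*t - 6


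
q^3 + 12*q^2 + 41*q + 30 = (q + 1)*(q + 5)*(q + 6)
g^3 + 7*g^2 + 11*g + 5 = (g + 1)^2*(g + 5)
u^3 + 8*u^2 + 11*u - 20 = (u - 1)*(u + 4)*(u + 5)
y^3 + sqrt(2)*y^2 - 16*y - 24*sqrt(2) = (y - 3*sqrt(2))*(y + 2*sqrt(2))^2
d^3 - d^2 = d^2*(d - 1)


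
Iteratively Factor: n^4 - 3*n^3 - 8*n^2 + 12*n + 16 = (n - 4)*(n^3 + n^2 - 4*n - 4) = (n - 4)*(n + 2)*(n^2 - n - 2) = (n - 4)*(n - 2)*(n + 2)*(n + 1)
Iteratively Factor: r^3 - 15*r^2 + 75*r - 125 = (r - 5)*(r^2 - 10*r + 25) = (r - 5)^2*(r - 5)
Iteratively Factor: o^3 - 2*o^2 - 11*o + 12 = (o - 4)*(o^2 + 2*o - 3) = (o - 4)*(o + 3)*(o - 1)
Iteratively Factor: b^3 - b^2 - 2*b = (b)*(b^2 - b - 2) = b*(b + 1)*(b - 2)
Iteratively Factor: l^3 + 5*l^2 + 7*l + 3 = (l + 1)*(l^2 + 4*l + 3) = (l + 1)^2*(l + 3)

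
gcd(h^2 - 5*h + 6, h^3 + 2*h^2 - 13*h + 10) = h - 2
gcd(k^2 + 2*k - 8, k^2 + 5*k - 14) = k - 2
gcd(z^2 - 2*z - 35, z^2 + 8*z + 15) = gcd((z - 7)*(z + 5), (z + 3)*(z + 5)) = z + 5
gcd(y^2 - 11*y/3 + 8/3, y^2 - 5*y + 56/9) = y - 8/3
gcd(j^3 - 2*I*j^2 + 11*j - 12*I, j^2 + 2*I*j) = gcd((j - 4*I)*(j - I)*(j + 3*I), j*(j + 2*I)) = 1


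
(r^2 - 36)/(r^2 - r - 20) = (36 - r^2)/(-r^2 + r + 20)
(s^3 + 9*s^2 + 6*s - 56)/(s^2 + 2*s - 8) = s + 7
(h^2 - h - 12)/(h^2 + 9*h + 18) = (h - 4)/(h + 6)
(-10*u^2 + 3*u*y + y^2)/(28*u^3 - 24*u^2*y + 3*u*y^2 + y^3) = (5*u + y)/(-14*u^2 + 5*u*y + y^2)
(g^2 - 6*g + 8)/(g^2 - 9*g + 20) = (g - 2)/(g - 5)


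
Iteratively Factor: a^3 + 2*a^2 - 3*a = (a - 1)*(a^2 + 3*a) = a*(a - 1)*(a + 3)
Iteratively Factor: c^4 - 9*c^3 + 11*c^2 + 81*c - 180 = (c + 3)*(c^3 - 12*c^2 + 47*c - 60) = (c - 5)*(c + 3)*(c^2 - 7*c + 12) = (c - 5)*(c - 3)*(c + 3)*(c - 4)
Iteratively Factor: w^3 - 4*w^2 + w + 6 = (w + 1)*(w^2 - 5*w + 6) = (w - 3)*(w + 1)*(w - 2)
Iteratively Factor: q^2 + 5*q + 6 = (q + 3)*(q + 2)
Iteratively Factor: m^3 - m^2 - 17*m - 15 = (m + 3)*(m^2 - 4*m - 5) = (m + 1)*(m + 3)*(m - 5)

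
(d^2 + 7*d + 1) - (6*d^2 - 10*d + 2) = -5*d^2 + 17*d - 1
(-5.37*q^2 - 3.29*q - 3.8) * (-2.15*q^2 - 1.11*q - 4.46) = 11.5455*q^4 + 13.0342*q^3 + 35.7721*q^2 + 18.8914*q + 16.948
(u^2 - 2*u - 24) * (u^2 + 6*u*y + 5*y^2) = u^4 + 6*u^3*y - 2*u^3 + 5*u^2*y^2 - 12*u^2*y - 24*u^2 - 10*u*y^2 - 144*u*y - 120*y^2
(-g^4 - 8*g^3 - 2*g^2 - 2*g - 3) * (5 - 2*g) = 2*g^5 + 11*g^4 - 36*g^3 - 6*g^2 - 4*g - 15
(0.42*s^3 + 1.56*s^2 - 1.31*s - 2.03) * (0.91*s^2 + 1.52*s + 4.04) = 0.3822*s^5 + 2.058*s^4 + 2.8759*s^3 + 2.4639*s^2 - 8.378*s - 8.2012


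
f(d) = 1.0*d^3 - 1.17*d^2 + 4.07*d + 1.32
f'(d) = 3.0*d^2 - 2.34*d + 4.07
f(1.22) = 6.36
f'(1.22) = 5.68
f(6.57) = 261.15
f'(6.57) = 118.19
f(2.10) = 13.97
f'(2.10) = 12.39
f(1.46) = 7.88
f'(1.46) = 7.05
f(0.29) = 2.43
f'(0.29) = 3.64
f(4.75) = 101.43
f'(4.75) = 60.64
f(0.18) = 2.02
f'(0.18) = 3.75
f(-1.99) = -19.29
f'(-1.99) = 20.61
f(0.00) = 1.32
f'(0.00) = 4.07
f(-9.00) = -859.08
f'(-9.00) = 268.13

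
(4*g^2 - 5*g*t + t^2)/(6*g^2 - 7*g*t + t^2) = (-4*g + t)/(-6*g + t)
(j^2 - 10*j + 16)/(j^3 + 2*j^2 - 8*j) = (j - 8)/(j*(j + 4))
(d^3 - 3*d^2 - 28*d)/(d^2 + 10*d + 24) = d*(d - 7)/(d + 6)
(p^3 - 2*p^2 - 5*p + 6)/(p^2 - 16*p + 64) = (p^3 - 2*p^2 - 5*p + 6)/(p^2 - 16*p + 64)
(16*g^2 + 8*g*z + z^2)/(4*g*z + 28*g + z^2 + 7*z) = (4*g + z)/(z + 7)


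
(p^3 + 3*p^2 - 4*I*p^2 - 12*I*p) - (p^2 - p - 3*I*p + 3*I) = p^3 + 2*p^2 - 4*I*p^2 + p - 9*I*p - 3*I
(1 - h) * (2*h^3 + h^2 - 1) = -2*h^4 + h^3 + h^2 + h - 1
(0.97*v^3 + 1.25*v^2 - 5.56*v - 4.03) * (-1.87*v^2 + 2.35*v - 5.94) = -1.8139*v^5 - 0.0580000000000003*v^4 + 7.5729*v^3 - 12.9549*v^2 + 23.5559*v + 23.9382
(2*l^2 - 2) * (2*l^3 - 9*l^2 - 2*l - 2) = 4*l^5 - 18*l^4 - 8*l^3 + 14*l^2 + 4*l + 4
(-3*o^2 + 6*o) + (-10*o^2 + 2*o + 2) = -13*o^2 + 8*o + 2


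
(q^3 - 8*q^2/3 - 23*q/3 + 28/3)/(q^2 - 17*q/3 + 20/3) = (3*q^2 + 4*q - 7)/(3*q - 5)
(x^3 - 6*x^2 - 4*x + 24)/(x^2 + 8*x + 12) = (x^2 - 8*x + 12)/(x + 6)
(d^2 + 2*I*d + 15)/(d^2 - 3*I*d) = (d + 5*I)/d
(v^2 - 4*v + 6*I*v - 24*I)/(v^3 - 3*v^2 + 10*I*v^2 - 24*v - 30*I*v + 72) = (v - 4)/(v^2 + v*(-3 + 4*I) - 12*I)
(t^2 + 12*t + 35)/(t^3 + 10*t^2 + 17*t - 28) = (t + 5)/(t^2 + 3*t - 4)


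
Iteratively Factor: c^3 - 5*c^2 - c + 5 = (c - 5)*(c^2 - 1) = (c - 5)*(c - 1)*(c + 1)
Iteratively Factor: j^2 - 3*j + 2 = (j - 1)*(j - 2)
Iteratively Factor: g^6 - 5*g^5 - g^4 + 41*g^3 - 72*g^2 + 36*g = (g + 3)*(g^5 - 8*g^4 + 23*g^3 - 28*g^2 + 12*g) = (g - 1)*(g + 3)*(g^4 - 7*g^3 + 16*g^2 - 12*g) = g*(g - 1)*(g + 3)*(g^3 - 7*g^2 + 16*g - 12) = g*(g - 2)*(g - 1)*(g + 3)*(g^2 - 5*g + 6) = g*(g - 2)^2*(g - 1)*(g + 3)*(g - 3)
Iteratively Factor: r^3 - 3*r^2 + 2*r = (r - 2)*(r^2 - r) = (r - 2)*(r - 1)*(r)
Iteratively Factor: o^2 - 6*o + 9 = (o - 3)*(o - 3)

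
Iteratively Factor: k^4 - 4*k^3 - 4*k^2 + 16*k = (k + 2)*(k^3 - 6*k^2 + 8*k) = (k - 4)*(k + 2)*(k^2 - 2*k) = k*(k - 4)*(k + 2)*(k - 2)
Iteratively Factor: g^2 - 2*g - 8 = (g + 2)*(g - 4)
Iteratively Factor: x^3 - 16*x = (x + 4)*(x^2 - 4*x) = (x - 4)*(x + 4)*(x)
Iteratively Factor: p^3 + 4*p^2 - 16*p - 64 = (p + 4)*(p^2 - 16) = (p - 4)*(p + 4)*(p + 4)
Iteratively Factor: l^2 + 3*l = (l)*(l + 3)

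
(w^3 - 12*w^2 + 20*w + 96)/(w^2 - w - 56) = (w^2 - 4*w - 12)/(w + 7)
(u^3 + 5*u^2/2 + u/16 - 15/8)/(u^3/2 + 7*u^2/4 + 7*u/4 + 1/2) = (16*u^2 + 8*u - 15)/(4*(2*u^2 + 3*u + 1))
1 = 1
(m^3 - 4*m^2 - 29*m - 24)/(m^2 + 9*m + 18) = (m^2 - 7*m - 8)/(m + 6)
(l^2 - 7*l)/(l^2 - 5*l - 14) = l/(l + 2)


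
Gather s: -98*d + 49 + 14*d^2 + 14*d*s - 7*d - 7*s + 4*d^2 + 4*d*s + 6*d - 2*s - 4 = 18*d^2 - 99*d + s*(18*d - 9) + 45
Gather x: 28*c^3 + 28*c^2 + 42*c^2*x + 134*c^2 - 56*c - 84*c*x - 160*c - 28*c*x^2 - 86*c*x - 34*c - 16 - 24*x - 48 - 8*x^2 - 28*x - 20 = 28*c^3 + 162*c^2 - 250*c + x^2*(-28*c - 8) + x*(42*c^2 - 170*c - 52) - 84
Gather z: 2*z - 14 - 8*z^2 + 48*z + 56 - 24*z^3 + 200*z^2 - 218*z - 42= -24*z^3 + 192*z^2 - 168*z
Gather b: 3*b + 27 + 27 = 3*b + 54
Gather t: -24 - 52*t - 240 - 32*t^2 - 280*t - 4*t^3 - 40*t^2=-4*t^3 - 72*t^2 - 332*t - 264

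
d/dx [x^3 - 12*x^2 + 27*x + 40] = 3*x^2 - 24*x + 27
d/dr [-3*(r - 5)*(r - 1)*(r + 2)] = -9*r^2 + 24*r + 21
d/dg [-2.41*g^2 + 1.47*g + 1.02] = 1.47 - 4.82*g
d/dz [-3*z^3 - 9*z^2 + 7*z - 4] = -9*z^2 - 18*z + 7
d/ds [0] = 0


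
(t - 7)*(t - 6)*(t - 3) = t^3 - 16*t^2 + 81*t - 126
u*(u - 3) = u^2 - 3*u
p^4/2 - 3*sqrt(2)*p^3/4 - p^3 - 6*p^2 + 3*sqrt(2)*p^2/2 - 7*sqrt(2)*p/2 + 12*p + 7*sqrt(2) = (p/2 + sqrt(2)/2)*(p - 2)*(p - 7*sqrt(2)/2)*(p + sqrt(2))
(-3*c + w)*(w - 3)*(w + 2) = -3*c*w^2 + 3*c*w + 18*c + w^3 - w^2 - 6*w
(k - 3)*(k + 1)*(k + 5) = k^3 + 3*k^2 - 13*k - 15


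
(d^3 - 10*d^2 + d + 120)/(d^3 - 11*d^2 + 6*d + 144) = (d - 5)/(d - 6)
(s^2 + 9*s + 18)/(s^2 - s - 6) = (s^2 + 9*s + 18)/(s^2 - s - 6)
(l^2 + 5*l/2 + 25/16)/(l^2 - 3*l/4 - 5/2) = (l + 5/4)/(l - 2)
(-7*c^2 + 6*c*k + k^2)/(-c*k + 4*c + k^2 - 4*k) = (7*c + k)/(k - 4)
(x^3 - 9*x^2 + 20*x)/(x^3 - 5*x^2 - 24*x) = (-x^2 + 9*x - 20)/(-x^2 + 5*x + 24)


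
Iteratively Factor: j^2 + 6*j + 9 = (j + 3)*(j + 3)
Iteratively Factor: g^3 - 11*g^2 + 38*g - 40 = (g - 4)*(g^2 - 7*g + 10) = (g - 5)*(g - 4)*(g - 2)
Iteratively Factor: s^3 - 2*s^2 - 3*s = (s)*(s^2 - 2*s - 3) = s*(s - 3)*(s + 1)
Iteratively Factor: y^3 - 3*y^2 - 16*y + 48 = (y + 4)*(y^2 - 7*y + 12) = (y - 4)*(y + 4)*(y - 3)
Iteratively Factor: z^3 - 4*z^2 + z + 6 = (z - 2)*(z^2 - 2*z - 3) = (z - 3)*(z - 2)*(z + 1)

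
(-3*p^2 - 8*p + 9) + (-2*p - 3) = -3*p^2 - 10*p + 6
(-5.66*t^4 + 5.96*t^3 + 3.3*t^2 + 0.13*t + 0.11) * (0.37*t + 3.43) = -2.0942*t^5 - 17.2086*t^4 + 21.6638*t^3 + 11.3671*t^2 + 0.4866*t + 0.3773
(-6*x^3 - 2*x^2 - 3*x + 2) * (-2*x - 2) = 12*x^4 + 16*x^3 + 10*x^2 + 2*x - 4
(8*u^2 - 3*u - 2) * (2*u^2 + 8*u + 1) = 16*u^4 + 58*u^3 - 20*u^2 - 19*u - 2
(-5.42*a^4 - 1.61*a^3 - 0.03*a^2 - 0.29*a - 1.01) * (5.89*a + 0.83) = -31.9238*a^5 - 13.9815*a^4 - 1.513*a^3 - 1.733*a^2 - 6.1896*a - 0.8383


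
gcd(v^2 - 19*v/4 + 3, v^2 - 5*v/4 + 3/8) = v - 3/4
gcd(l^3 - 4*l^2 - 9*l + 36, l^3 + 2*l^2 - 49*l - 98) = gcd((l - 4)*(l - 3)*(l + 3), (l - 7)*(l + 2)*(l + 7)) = 1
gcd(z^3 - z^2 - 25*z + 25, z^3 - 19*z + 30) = z + 5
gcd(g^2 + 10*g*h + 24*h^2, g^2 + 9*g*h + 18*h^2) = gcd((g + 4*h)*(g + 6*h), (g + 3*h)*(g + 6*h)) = g + 6*h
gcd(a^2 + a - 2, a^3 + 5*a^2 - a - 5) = a - 1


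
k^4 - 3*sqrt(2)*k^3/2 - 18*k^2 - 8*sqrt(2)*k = k*(k - 4*sqrt(2))*(k + sqrt(2)/2)*(k + 2*sqrt(2))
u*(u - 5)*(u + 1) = u^3 - 4*u^2 - 5*u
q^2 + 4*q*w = q*(q + 4*w)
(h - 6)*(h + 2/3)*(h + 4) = h^3 - 4*h^2/3 - 76*h/3 - 16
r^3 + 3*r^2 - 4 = (r - 1)*(r + 2)^2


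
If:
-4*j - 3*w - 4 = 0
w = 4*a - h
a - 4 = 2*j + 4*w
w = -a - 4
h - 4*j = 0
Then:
No Solution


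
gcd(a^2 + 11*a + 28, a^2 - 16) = a + 4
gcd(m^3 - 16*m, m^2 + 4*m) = m^2 + 4*m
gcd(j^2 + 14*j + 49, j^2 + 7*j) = j + 7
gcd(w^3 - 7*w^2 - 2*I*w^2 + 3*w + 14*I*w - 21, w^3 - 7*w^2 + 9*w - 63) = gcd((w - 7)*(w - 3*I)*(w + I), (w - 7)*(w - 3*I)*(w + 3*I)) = w^2 + w*(-7 - 3*I) + 21*I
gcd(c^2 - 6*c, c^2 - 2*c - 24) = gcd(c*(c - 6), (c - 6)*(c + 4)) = c - 6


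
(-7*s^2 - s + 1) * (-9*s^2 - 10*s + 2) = 63*s^4 + 79*s^3 - 13*s^2 - 12*s + 2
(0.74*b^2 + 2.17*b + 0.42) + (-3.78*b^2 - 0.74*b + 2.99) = -3.04*b^2 + 1.43*b + 3.41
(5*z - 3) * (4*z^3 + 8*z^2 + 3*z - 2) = 20*z^4 + 28*z^3 - 9*z^2 - 19*z + 6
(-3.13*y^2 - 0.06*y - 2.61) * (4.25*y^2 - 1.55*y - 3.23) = -13.3025*y^4 + 4.5965*y^3 - 0.8896*y^2 + 4.2393*y + 8.4303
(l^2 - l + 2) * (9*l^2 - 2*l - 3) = 9*l^4 - 11*l^3 + 17*l^2 - l - 6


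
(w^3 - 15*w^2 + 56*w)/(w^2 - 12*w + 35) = w*(w - 8)/(w - 5)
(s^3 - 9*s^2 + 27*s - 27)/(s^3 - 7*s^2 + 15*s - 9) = (s - 3)/(s - 1)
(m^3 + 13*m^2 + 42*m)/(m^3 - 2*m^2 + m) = (m^2 + 13*m + 42)/(m^2 - 2*m + 1)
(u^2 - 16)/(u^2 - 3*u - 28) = (u - 4)/(u - 7)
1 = 1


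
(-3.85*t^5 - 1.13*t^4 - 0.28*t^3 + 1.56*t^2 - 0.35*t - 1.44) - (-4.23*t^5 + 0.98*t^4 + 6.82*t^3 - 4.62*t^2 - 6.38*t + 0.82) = 0.38*t^5 - 2.11*t^4 - 7.1*t^3 + 6.18*t^2 + 6.03*t - 2.26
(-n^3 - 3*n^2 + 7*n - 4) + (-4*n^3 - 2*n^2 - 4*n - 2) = -5*n^3 - 5*n^2 + 3*n - 6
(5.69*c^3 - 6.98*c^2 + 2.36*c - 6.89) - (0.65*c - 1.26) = 5.69*c^3 - 6.98*c^2 + 1.71*c - 5.63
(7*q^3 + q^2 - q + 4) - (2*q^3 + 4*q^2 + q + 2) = 5*q^3 - 3*q^2 - 2*q + 2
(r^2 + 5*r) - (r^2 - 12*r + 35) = 17*r - 35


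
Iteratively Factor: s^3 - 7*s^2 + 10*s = (s)*(s^2 - 7*s + 10) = s*(s - 2)*(s - 5)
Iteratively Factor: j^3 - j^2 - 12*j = (j)*(j^2 - j - 12) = j*(j - 4)*(j + 3)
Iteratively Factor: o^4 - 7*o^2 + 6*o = (o - 1)*(o^3 + o^2 - 6*o) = (o - 1)*(o + 3)*(o^2 - 2*o) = o*(o - 1)*(o + 3)*(o - 2)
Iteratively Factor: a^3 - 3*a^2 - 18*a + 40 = (a - 5)*(a^2 + 2*a - 8) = (a - 5)*(a - 2)*(a + 4)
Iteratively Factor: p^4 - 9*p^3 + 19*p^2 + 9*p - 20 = (p - 4)*(p^3 - 5*p^2 - p + 5) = (p - 5)*(p - 4)*(p^2 - 1) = (p - 5)*(p - 4)*(p + 1)*(p - 1)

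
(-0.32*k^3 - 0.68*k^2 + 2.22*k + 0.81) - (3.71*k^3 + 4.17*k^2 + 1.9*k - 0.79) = -4.03*k^3 - 4.85*k^2 + 0.32*k + 1.6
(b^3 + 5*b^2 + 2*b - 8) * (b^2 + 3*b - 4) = b^5 + 8*b^4 + 13*b^3 - 22*b^2 - 32*b + 32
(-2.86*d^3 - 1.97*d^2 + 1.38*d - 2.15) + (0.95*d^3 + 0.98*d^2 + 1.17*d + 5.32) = -1.91*d^3 - 0.99*d^2 + 2.55*d + 3.17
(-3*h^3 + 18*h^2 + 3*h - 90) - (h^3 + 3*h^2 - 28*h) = -4*h^3 + 15*h^2 + 31*h - 90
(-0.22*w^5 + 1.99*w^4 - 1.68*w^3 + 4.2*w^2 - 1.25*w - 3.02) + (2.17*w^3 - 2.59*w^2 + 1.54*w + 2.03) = -0.22*w^5 + 1.99*w^4 + 0.49*w^3 + 1.61*w^2 + 0.29*w - 0.99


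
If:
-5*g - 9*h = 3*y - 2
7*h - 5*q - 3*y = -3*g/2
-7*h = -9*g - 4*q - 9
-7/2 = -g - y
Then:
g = -173/1162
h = -1059/1162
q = -8157/2324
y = 2120/581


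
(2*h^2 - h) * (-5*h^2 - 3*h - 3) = -10*h^4 - h^3 - 3*h^2 + 3*h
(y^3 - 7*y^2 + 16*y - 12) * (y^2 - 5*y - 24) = y^5 - 12*y^4 + 27*y^3 + 76*y^2 - 324*y + 288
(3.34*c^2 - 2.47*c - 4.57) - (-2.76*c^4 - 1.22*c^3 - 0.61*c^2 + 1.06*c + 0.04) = 2.76*c^4 + 1.22*c^3 + 3.95*c^2 - 3.53*c - 4.61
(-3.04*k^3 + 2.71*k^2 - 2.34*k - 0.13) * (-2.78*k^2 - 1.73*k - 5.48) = 8.4512*k^5 - 2.2746*k^4 + 18.4761*k^3 - 10.4412*k^2 + 13.0481*k + 0.7124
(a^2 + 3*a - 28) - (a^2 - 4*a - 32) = 7*a + 4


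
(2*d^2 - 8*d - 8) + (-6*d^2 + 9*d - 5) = -4*d^2 + d - 13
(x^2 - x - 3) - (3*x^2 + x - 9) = -2*x^2 - 2*x + 6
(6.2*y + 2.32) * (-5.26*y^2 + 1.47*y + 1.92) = -32.612*y^3 - 3.0892*y^2 + 15.3144*y + 4.4544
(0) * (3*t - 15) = 0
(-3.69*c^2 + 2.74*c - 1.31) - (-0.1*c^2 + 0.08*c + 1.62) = -3.59*c^2 + 2.66*c - 2.93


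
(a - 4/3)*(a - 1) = a^2 - 7*a/3 + 4/3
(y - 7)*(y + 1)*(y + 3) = y^3 - 3*y^2 - 25*y - 21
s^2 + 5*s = s*(s + 5)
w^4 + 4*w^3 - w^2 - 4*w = w*(w - 1)*(w + 1)*(w + 4)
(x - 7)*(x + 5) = x^2 - 2*x - 35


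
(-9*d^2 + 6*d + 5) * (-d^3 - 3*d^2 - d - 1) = 9*d^5 + 21*d^4 - 14*d^3 - 12*d^2 - 11*d - 5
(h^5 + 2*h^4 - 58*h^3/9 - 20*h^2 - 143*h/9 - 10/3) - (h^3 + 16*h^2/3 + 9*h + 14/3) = h^5 + 2*h^4 - 67*h^3/9 - 76*h^2/3 - 224*h/9 - 8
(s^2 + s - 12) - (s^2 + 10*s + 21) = -9*s - 33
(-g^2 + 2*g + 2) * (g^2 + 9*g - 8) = -g^4 - 7*g^3 + 28*g^2 + 2*g - 16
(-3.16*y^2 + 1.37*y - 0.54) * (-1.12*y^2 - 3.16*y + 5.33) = 3.5392*y^4 + 8.4512*y^3 - 20.5672*y^2 + 9.0085*y - 2.8782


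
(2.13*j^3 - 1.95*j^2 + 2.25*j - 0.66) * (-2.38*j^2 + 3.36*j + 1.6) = -5.0694*j^5 + 11.7978*j^4 - 8.499*j^3 + 6.0108*j^2 + 1.3824*j - 1.056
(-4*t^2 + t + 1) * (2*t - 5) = -8*t^3 + 22*t^2 - 3*t - 5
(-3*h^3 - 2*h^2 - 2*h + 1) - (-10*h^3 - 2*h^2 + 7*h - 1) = 7*h^3 - 9*h + 2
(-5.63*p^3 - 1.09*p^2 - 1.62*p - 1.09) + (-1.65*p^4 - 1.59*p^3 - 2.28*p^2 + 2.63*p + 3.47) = -1.65*p^4 - 7.22*p^3 - 3.37*p^2 + 1.01*p + 2.38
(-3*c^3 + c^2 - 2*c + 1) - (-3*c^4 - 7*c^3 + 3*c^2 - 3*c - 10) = 3*c^4 + 4*c^3 - 2*c^2 + c + 11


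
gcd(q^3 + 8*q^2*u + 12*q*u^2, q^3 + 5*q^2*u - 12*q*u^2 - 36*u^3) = q^2 + 8*q*u + 12*u^2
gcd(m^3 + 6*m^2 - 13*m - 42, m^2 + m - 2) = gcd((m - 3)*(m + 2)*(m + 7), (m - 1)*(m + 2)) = m + 2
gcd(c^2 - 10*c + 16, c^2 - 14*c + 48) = c - 8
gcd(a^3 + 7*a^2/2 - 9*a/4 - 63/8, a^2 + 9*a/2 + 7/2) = a + 7/2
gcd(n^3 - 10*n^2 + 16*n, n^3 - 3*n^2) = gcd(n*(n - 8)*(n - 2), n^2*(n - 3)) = n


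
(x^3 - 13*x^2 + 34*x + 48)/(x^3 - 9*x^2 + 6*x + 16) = (x - 6)/(x - 2)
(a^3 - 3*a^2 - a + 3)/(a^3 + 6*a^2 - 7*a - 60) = (a^2 - 1)/(a^2 + 9*a + 20)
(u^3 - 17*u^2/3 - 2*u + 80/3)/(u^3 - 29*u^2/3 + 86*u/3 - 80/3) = (u + 2)/(u - 2)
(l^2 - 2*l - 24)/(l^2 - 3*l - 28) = (l - 6)/(l - 7)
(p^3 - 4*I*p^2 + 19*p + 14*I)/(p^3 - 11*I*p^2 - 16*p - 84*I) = (p + I)/(p - 6*I)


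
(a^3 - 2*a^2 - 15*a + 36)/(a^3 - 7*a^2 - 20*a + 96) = (a - 3)/(a - 8)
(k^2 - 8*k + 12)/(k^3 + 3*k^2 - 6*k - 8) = (k - 6)/(k^2 + 5*k + 4)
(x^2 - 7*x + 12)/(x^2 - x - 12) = (x - 3)/(x + 3)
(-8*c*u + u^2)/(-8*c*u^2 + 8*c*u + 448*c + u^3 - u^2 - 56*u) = u/(u^2 - u - 56)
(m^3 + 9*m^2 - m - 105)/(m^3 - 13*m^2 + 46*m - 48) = (m^2 + 12*m + 35)/(m^2 - 10*m + 16)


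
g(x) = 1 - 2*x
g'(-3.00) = -2.00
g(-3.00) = 7.00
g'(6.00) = -2.00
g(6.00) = -11.00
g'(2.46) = -2.00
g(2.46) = -3.92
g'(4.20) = -2.00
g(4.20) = -7.40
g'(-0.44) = -2.00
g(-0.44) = 1.88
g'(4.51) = -2.00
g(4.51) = -8.02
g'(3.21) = -2.00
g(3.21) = -5.42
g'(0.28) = -2.00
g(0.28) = 0.44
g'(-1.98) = -2.00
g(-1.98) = 4.96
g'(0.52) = -2.00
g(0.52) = -0.04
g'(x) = -2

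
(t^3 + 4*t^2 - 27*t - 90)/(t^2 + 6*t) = t - 2 - 15/t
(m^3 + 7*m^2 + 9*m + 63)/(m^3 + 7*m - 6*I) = (m^3 + 7*m^2 + 9*m + 63)/(m^3 + 7*m - 6*I)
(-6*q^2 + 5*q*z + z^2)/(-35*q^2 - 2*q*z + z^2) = (6*q^2 - 5*q*z - z^2)/(35*q^2 + 2*q*z - z^2)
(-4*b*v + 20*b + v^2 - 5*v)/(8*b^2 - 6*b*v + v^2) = (v - 5)/(-2*b + v)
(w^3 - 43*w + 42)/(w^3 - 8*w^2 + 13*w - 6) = (w + 7)/(w - 1)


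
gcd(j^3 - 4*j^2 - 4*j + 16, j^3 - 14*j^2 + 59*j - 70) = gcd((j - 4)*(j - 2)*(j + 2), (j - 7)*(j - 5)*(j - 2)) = j - 2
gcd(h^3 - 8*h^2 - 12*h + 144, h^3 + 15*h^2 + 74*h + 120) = h + 4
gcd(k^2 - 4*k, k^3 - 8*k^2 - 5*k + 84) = k - 4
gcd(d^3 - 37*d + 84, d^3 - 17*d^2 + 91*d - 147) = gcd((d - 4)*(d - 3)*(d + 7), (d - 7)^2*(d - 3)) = d - 3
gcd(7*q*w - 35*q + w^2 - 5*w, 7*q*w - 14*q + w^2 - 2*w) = 7*q + w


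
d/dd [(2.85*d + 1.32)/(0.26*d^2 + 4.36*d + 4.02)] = (-0.741*d^2 - 0.686400000000001*d + 5.7018)/(0.0676*d^4 + 2.2672*d^3 + 21.1*d^2 + 35.0544*d + 16.1604)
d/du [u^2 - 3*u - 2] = 2*u - 3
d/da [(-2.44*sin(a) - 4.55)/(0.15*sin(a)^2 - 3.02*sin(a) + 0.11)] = (0.366*sin(a)^2 + 1.365*sin(a) - 14.0094)*cos(a)/(0.0225*sin(a)^4 - 0.906*sin(a)^3 + 9.1534*sin(a)^2 - 0.6644*sin(a) + 0.0121)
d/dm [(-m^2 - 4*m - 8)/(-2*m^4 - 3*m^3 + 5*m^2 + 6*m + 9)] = (-4*m^5 - 27*m^4 - 88*m^3 - 58*m^2 + 62*m + 12)/(4*m^8 + 12*m^7 - 11*m^6 - 54*m^5 - 47*m^4 + 6*m^3 + 126*m^2 + 108*m + 81)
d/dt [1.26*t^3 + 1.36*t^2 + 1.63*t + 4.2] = 3.78*t^2 + 2.72*t + 1.63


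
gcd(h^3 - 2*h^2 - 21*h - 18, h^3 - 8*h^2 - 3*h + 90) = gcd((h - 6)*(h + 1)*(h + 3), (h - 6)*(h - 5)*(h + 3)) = h^2 - 3*h - 18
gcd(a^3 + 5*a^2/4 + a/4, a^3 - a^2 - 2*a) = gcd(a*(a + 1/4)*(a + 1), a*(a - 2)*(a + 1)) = a^2 + a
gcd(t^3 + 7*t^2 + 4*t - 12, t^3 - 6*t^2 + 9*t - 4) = t - 1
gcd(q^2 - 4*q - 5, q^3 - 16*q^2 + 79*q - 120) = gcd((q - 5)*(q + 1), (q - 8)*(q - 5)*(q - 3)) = q - 5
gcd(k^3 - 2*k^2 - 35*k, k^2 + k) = k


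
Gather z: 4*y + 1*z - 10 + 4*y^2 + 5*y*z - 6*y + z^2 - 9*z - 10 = 4*y^2 - 2*y + z^2 + z*(5*y - 8) - 20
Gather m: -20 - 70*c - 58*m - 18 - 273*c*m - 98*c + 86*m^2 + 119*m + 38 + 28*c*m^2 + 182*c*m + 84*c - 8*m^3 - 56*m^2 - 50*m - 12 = -84*c - 8*m^3 + m^2*(28*c + 30) + m*(11 - 91*c) - 12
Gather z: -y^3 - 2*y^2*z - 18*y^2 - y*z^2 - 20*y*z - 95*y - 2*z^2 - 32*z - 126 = -y^3 - 18*y^2 - 95*y + z^2*(-y - 2) + z*(-2*y^2 - 20*y - 32) - 126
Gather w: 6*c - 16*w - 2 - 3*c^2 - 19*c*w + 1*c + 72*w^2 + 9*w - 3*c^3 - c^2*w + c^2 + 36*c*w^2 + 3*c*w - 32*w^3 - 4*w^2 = -3*c^3 - 2*c^2 + 7*c - 32*w^3 + w^2*(36*c + 68) + w*(-c^2 - 16*c - 7) - 2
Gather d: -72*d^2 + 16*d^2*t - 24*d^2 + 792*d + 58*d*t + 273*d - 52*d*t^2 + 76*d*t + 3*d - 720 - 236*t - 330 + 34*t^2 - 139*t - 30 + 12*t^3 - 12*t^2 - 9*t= d^2*(16*t - 96) + d*(-52*t^2 + 134*t + 1068) + 12*t^3 + 22*t^2 - 384*t - 1080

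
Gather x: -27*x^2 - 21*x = -27*x^2 - 21*x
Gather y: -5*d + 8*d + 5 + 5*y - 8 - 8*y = 3*d - 3*y - 3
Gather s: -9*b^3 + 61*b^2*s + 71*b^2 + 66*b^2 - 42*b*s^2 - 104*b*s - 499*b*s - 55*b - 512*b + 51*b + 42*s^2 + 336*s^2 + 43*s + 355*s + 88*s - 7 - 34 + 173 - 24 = -9*b^3 + 137*b^2 - 516*b + s^2*(378 - 42*b) + s*(61*b^2 - 603*b + 486) + 108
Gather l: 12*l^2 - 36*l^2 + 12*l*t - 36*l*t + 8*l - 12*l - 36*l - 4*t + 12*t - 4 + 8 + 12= -24*l^2 + l*(-24*t - 40) + 8*t + 16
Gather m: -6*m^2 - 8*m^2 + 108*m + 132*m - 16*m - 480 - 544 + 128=-14*m^2 + 224*m - 896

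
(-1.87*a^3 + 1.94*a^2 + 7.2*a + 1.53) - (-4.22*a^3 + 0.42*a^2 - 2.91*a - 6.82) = 2.35*a^3 + 1.52*a^2 + 10.11*a + 8.35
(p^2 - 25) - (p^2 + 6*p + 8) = -6*p - 33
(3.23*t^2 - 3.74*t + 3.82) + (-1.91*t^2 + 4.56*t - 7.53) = 1.32*t^2 + 0.819999999999999*t - 3.71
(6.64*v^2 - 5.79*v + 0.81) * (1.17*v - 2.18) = 7.7688*v^3 - 21.2495*v^2 + 13.5699*v - 1.7658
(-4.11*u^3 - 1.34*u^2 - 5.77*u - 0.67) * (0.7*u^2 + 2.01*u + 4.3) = -2.877*u^5 - 9.1991*u^4 - 24.4054*u^3 - 17.8287*u^2 - 26.1577*u - 2.881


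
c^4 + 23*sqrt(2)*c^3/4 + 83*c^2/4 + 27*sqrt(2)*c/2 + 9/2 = (c + 3*sqrt(2)/2)*(c + 3*sqrt(2))*(sqrt(2)*c/2 + 1)*(sqrt(2)*c + 1/2)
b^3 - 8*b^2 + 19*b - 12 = (b - 4)*(b - 3)*(b - 1)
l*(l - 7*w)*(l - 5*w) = l^3 - 12*l^2*w + 35*l*w^2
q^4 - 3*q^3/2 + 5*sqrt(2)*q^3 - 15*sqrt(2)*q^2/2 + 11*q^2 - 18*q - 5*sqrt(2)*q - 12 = (q - 2)*(q + 1/2)*(q + 2*sqrt(2))*(q + 3*sqrt(2))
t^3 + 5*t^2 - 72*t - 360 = (t + 5)*(t - 6*sqrt(2))*(t + 6*sqrt(2))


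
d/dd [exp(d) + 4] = exp(d)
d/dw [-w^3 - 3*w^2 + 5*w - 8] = -3*w^2 - 6*w + 5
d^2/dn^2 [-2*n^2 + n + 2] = -4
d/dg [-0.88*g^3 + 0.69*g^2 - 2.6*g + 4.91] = -2.64*g^2 + 1.38*g - 2.6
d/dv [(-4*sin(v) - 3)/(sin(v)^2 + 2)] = 2*(3*sin(v) - cos(2*v) - 3)*cos(v)/(sin(v)^2 + 2)^2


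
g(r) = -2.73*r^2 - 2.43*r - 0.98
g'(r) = -5.46*r - 2.43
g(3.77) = -48.94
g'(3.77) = -23.01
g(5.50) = -96.93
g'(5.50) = -32.46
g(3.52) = -43.36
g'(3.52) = -21.65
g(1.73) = -13.35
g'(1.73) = -11.88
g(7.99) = -194.68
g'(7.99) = -46.06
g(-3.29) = -22.54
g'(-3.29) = 15.53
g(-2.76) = -15.07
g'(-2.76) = 12.64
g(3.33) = -39.34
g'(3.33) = -20.61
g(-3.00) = -18.26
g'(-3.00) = 13.95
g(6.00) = -113.84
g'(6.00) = -35.19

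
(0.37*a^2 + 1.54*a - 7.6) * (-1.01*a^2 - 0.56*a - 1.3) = -0.3737*a^4 - 1.7626*a^3 + 6.3326*a^2 + 2.254*a + 9.88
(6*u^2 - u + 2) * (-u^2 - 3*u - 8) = -6*u^4 - 17*u^3 - 47*u^2 + 2*u - 16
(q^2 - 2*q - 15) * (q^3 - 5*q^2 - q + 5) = q^5 - 7*q^4 - 6*q^3 + 82*q^2 + 5*q - 75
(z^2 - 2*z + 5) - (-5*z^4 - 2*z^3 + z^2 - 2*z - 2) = 5*z^4 + 2*z^3 + 7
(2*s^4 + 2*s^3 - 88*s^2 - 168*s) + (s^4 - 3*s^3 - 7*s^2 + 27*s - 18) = 3*s^4 - s^3 - 95*s^2 - 141*s - 18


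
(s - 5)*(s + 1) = s^2 - 4*s - 5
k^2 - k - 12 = (k - 4)*(k + 3)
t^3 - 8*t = t*(t - 2*sqrt(2))*(t + 2*sqrt(2))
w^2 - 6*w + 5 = (w - 5)*(w - 1)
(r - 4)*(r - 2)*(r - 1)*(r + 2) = r^4 - 5*r^3 + 20*r - 16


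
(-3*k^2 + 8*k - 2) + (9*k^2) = 6*k^2 + 8*k - 2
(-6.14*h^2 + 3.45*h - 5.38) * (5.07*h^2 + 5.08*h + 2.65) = -31.1298*h^4 - 13.6997*h^3 - 26.0216*h^2 - 18.1879*h - 14.257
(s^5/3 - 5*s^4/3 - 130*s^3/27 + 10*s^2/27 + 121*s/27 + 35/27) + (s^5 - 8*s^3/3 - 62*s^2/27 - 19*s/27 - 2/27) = 4*s^5/3 - 5*s^4/3 - 202*s^3/27 - 52*s^2/27 + 34*s/9 + 11/9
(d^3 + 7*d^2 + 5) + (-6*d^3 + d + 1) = -5*d^3 + 7*d^2 + d + 6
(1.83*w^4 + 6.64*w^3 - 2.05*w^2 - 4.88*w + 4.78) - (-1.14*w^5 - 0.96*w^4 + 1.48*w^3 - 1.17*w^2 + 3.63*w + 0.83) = 1.14*w^5 + 2.79*w^4 + 5.16*w^3 - 0.88*w^2 - 8.51*w + 3.95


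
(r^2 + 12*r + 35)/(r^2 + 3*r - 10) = (r + 7)/(r - 2)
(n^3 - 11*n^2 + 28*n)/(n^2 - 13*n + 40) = n*(n^2 - 11*n + 28)/(n^2 - 13*n + 40)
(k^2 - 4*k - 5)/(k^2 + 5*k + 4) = (k - 5)/(k + 4)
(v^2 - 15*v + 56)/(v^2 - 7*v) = (v - 8)/v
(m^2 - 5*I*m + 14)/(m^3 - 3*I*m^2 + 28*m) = (m + 2*I)/(m*(m + 4*I))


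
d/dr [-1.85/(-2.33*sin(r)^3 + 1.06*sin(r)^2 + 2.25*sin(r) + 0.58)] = (-12.9315*sin(r)^2 + 3.922*sin(r) + 4.1625)*cos(r)/(-2.33*sin(r)^3 + 1.06*sin(r)^2 + 2.25*sin(r) + 0.58)^2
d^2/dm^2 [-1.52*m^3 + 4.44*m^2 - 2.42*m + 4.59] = 8.88 - 9.12*m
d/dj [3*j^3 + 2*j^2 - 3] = j*(9*j + 4)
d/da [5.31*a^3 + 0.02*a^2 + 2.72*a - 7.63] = 15.93*a^2 + 0.04*a + 2.72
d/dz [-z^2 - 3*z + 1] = -2*z - 3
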